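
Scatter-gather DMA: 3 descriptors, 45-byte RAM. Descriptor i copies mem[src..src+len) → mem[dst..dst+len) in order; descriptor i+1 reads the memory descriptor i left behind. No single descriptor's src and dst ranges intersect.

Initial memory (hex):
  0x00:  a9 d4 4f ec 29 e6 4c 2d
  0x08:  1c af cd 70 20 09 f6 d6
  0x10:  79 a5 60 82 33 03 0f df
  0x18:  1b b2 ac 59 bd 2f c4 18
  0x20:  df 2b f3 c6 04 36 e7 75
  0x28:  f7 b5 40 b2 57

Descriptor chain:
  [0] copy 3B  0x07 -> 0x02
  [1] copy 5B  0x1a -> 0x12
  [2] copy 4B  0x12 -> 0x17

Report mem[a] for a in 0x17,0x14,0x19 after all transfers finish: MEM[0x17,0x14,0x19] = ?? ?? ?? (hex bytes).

[0] 0x07->0x02 len=3 : 2d 1c af
[1] 0x1a->0x12 len=5 : ac 59 bd 2f c4
[2] 0x12->0x17 len=4 : ac 59 bd 2f
query mem[0x17]=0xac, mem[0x14]=0xbd, mem[0x19]=0xbd

MEM[0x17,0x14,0x19] = ac bd bd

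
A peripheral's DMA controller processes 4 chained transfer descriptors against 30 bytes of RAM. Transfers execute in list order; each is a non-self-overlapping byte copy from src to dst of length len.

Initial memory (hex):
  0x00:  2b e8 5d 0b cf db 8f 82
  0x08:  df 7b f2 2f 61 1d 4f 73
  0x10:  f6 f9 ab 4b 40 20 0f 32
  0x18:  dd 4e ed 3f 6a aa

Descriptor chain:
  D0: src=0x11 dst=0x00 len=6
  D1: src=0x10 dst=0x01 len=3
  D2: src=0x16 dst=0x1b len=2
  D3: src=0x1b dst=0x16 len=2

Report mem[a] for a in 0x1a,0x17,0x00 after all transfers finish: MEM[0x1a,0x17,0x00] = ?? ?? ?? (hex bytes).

MEM[0x1a,0x17,0x00] = ed 32 f9

D0: mem[0x00..0x05] <- [f9 ab 4b 40 20 0f]
D1: mem[0x01..0x03] <- [f6 f9 ab]
D2: mem[0x1b..0x1c] <- [0f 32]
D3: mem[0x16..0x17] <- [0f 32]
query mem[0x1a]=0xed, mem[0x17]=0x32, mem[0x00]=0xf9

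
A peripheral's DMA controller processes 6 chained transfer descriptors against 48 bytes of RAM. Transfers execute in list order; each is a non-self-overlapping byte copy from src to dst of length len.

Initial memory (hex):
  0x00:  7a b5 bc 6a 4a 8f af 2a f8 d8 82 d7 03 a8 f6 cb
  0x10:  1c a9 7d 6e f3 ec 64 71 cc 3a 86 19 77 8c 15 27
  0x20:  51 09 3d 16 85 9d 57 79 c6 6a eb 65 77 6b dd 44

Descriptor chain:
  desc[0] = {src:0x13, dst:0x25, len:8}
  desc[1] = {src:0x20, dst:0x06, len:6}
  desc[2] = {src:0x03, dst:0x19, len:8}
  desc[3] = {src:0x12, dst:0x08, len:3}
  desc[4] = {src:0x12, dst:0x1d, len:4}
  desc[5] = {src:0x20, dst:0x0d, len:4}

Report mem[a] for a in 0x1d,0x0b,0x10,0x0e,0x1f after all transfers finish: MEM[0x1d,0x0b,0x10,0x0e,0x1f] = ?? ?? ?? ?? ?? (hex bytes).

D0: mem[0x25..0x2c] <- [6e f3 ec 64 71 cc 3a 86]
D1: mem[0x06..0x0b] <- [51 09 3d 16 85 6e]
D2: mem[0x19..0x20] <- [6a 4a 8f 51 09 3d 16 85]
D3: mem[0x08..0x0a] <- [7d 6e f3]
D4: mem[0x1d..0x20] <- [7d 6e f3 ec]
D5: mem[0x0d..0x10] <- [ec 09 3d 16]
query mem[0x1d]=0x7d, mem[0x0b]=0x6e, mem[0x10]=0x16, mem[0x0e]=0x09, mem[0x1f]=0xf3

MEM[0x1d,0x0b,0x10,0x0e,0x1f] = 7d 6e 16 09 f3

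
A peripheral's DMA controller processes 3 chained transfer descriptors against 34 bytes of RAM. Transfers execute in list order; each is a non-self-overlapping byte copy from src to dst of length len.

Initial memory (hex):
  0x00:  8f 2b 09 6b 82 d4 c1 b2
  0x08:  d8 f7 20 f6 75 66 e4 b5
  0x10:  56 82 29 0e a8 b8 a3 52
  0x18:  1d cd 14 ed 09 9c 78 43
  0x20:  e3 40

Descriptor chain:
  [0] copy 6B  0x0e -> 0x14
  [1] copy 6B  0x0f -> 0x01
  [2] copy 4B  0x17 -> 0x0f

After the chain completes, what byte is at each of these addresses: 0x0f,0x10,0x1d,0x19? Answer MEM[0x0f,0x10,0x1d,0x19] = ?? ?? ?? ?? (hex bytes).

D0: mem[0x14..0x19] <- [e4 b5 56 82 29 0e]
D1: mem[0x01..0x06] <- [b5 56 82 29 0e e4]
D2: mem[0x0f..0x12] <- [82 29 0e 14]
query mem[0x0f]=0x82, mem[0x10]=0x29, mem[0x1d]=0x9c, mem[0x19]=0x0e

MEM[0x0f,0x10,0x1d,0x19] = 82 29 9c 0e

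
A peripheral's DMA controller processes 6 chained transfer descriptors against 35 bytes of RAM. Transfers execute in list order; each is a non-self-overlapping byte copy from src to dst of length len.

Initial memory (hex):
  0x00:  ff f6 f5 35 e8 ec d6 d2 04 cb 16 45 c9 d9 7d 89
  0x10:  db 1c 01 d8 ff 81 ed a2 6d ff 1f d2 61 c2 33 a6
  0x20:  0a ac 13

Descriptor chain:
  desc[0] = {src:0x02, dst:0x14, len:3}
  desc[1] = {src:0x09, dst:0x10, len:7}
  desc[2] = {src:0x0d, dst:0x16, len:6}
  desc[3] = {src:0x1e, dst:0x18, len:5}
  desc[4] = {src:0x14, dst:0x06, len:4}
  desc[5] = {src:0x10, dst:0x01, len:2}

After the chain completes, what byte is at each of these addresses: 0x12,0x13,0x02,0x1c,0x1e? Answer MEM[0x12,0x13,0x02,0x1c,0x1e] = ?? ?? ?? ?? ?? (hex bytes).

#0 dst[0x14+3] := {0xf5,0x35,0xe8}
#1 dst[0x10+7] := {0xcb,0x16,0x45,0xc9,0xd9,0x7d,0x89}
#2 dst[0x16+6] := {0xd9,0x7d,0x89,0xcb,0x16,0x45}
#3 dst[0x18+5] := {0x33,0xa6,0x0a,0xac,0x13}
#4 dst[0x06+4] := {0xd9,0x7d,0xd9,0x7d}
#5 dst[0x01+2] := {0xcb,0x16}
query mem[0x12]=0x45, mem[0x13]=0xc9, mem[0x02]=0x16, mem[0x1c]=0x13, mem[0x1e]=0x33

MEM[0x12,0x13,0x02,0x1c,0x1e] = 45 c9 16 13 33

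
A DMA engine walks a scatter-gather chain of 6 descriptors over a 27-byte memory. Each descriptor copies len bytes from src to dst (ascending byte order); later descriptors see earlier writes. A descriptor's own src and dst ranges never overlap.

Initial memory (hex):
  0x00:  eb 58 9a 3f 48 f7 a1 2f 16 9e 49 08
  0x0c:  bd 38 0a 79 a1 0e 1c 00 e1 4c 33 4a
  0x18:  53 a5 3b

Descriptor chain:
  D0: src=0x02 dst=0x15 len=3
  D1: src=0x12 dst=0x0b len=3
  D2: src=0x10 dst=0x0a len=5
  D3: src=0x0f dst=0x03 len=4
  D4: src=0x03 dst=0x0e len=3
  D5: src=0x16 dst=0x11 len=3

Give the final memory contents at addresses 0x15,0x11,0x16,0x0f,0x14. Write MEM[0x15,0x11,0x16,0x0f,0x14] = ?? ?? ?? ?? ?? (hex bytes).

  after D0: wrote 3B at 0x15 = 9a3f48
  after D1: wrote 3B at 0x0b = 1c00e1
  after D2: wrote 5B at 0x0a = a10e1c00e1
  after D3: wrote 4B at 0x03 = 79a10e1c
  after D4: wrote 3B at 0x0e = 79a10e
  after D5: wrote 3B at 0x11 = 3f4853
query mem[0x15]=0x9a, mem[0x11]=0x3f, mem[0x16]=0x3f, mem[0x0f]=0xa1, mem[0x14]=0xe1

MEM[0x15,0x11,0x16,0x0f,0x14] = 9a 3f 3f a1 e1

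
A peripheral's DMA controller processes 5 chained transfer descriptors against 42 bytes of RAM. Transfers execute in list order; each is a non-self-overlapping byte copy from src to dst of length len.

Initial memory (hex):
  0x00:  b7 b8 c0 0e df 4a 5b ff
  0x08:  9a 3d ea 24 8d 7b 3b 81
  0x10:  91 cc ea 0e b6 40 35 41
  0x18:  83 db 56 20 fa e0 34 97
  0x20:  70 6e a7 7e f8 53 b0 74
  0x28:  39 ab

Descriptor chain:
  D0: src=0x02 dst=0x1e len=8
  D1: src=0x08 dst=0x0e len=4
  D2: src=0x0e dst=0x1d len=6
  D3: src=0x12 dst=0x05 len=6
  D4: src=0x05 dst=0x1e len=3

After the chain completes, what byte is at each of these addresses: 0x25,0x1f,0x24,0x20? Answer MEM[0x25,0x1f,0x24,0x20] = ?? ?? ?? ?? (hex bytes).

MEM[0x25,0x1f,0x24,0x20] = 3d 0e 9a b6

#0 dst[0x1e+8] := {0xc0,0x0e,0xdf,0x4a,0x5b,0xff,0x9a,0x3d}
#1 dst[0x0e+4] := {0x9a,0x3d,0xea,0x24}
#2 dst[0x1d+6] := {0x9a,0x3d,0xea,0x24,0xea,0x0e}
#3 dst[0x05+6] := {0xea,0x0e,0xb6,0x40,0x35,0x41}
#4 dst[0x1e+3] := {0xea,0x0e,0xb6}
query mem[0x25]=0x3d, mem[0x1f]=0x0e, mem[0x24]=0x9a, mem[0x20]=0xb6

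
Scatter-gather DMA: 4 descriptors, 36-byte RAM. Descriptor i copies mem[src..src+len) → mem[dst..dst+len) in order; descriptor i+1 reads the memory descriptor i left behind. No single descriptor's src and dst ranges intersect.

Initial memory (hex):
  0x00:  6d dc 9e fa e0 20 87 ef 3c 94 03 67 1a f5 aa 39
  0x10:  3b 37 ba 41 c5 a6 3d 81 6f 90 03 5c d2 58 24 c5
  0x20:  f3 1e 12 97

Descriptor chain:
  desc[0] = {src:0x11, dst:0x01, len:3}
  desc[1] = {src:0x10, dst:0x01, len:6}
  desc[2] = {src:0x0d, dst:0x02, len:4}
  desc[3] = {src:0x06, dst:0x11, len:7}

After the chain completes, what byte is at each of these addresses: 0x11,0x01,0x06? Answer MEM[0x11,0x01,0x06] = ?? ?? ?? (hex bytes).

D0: mem[0x01..0x03] <- [37 ba 41]
D1: mem[0x01..0x06] <- [3b 37 ba 41 c5 a6]
D2: mem[0x02..0x05] <- [f5 aa 39 3b]
D3: mem[0x11..0x17] <- [a6 ef 3c 94 03 67 1a]
query mem[0x11]=0xa6, mem[0x01]=0x3b, mem[0x06]=0xa6

MEM[0x11,0x01,0x06] = a6 3b a6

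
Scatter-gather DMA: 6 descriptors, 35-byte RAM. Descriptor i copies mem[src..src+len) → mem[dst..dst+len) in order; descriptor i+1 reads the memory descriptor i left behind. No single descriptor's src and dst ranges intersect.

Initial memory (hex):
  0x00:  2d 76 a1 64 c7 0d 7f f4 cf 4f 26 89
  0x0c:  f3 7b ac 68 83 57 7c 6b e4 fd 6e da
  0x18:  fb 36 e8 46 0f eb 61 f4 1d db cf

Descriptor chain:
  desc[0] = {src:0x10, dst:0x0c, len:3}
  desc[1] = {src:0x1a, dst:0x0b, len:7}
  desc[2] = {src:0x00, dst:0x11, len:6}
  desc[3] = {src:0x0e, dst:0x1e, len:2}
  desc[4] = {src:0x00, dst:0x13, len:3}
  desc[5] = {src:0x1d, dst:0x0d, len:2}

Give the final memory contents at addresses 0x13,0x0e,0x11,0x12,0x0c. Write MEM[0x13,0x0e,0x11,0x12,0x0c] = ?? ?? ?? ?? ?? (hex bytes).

MEM[0x13,0x0e,0x11,0x12,0x0c] = 2d eb 2d 76 46

D0: mem[0x0c..0x0e] <- [83 57 7c]
D1: mem[0x0b..0x11] <- [e8 46 0f eb 61 f4 1d]
D2: mem[0x11..0x16] <- [2d 76 a1 64 c7 0d]
D3: mem[0x1e..0x1f] <- [eb 61]
D4: mem[0x13..0x15] <- [2d 76 a1]
D5: mem[0x0d..0x0e] <- [eb eb]
query mem[0x13]=0x2d, mem[0x0e]=0xeb, mem[0x11]=0x2d, mem[0x12]=0x76, mem[0x0c]=0x46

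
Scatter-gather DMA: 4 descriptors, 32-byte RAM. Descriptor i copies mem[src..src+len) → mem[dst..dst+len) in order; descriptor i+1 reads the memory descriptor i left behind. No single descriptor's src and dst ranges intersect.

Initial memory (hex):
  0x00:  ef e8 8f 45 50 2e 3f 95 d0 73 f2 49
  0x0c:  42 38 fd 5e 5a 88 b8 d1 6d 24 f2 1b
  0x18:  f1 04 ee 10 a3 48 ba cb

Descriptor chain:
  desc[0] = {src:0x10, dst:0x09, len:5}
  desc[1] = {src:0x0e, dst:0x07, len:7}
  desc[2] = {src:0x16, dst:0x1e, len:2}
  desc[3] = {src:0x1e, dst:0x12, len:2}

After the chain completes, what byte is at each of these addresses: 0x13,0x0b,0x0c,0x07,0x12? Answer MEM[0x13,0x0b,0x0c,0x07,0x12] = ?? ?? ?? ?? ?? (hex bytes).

#0 dst[0x09+5] := {0x5a,0x88,0xb8,0xd1,0x6d}
#1 dst[0x07+7] := {0xfd,0x5e,0x5a,0x88,0xb8,0xd1,0x6d}
#2 dst[0x1e+2] := {0xf2,0x1b}
#3 dst[0x12+2] := {0xf2,0x1b}
query mem[0x13]=0x1b, mem[0x0b]=0xb8, mem[0x0c]=0xd1, mem[0x07]=0xfd, mem[0x12]=0xf2

MEM[0x13,0x0b,0x0c,0x07,0x12] = 1b b8 d1 fd f2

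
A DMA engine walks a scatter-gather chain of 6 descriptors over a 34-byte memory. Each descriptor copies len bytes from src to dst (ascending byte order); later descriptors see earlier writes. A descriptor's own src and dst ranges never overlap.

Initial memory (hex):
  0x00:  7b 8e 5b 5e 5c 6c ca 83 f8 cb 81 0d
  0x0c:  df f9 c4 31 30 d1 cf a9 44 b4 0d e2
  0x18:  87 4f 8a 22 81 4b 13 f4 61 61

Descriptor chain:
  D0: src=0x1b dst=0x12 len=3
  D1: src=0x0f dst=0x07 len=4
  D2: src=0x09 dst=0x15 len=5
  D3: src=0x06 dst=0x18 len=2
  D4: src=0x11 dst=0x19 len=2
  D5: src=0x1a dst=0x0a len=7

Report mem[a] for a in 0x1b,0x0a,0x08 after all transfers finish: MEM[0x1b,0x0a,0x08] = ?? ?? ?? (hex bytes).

#0 dst[0x12+3] := {0x22,0x81,0x4b}
#1 dst[0x07+4] := {0x31,0x30,0xd1,0x22}
#2 dst[0x15+5] := {0xd1,0x22,0x0d,0xdf,0xf9}
#3 dst[0x18+2] := {0xca,0x31}
#4 dst[0x19+2] := {0xd1,0x22}
#5 dst[0x0a+7] := {0x22,0x22,0x81,0x4b,0x13,0xf4,0x61}
query mem[0x1b]=0x22, mem[0x0a]=0x22, mem[0x08]=0x30

MEM[0x1b,0x0a,0x08] = 22 22 30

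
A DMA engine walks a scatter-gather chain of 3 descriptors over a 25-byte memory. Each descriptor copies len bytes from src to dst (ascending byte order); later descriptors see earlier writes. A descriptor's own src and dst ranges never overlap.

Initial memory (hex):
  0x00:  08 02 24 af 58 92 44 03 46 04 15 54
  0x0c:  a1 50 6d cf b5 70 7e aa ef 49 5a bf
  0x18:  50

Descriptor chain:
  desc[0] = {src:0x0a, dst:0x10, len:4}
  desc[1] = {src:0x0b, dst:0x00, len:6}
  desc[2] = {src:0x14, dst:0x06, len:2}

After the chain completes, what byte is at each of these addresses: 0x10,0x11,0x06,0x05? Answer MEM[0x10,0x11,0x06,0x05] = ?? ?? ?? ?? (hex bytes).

#0 dst[0x10+4] := {0x15,0x54,0xa1,0x50}
#1 dst[0x00+6] := {0x54,0xa1,0x50,0x6d,0xcf,0x15}
#2 dst[0x06+2] := {0xef,0x49}
query mem[0x10]=0x15, mem[0x11]=0x54, mem[0x06]=0xef, mem[0x05]=0x15

MEM[0x10,0x11,0x06,0x05] = 15 54 ef 15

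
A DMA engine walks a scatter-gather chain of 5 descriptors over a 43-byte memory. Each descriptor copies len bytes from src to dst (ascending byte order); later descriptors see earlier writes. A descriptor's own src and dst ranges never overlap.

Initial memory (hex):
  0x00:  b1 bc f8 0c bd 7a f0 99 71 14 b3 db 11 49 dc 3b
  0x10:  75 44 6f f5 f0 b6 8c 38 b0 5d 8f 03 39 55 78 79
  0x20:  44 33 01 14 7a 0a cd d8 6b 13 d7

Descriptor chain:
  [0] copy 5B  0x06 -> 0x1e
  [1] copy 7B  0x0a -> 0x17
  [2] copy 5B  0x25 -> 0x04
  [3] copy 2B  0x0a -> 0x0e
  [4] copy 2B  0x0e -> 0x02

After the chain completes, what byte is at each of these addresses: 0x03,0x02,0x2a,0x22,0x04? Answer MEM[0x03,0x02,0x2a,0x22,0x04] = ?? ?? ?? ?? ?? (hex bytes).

MEM[0x03,0x02,0x2a,0x22,0x04] = db b3 d7 b3 0a

D0: mem[0x1e..0x22] <- [f0 99 71 14 b3]
D1: mem[0x17..0x1d] <- [b3 db 11 49 dc 3b 75]
D2: mem[0x04..0x08] <- [0a cd d8 6b 13]
D3: mem[0x0e..0x0f] <- [b3 db]
D4: mem[0x02..0x03] <- [b3 db]
query mem[0x03]=0xdb, mem[0x02]=0xb3, mem[0x2a]=0xd7, mem[0x22]=0xb3, mem[0x04]=0x0a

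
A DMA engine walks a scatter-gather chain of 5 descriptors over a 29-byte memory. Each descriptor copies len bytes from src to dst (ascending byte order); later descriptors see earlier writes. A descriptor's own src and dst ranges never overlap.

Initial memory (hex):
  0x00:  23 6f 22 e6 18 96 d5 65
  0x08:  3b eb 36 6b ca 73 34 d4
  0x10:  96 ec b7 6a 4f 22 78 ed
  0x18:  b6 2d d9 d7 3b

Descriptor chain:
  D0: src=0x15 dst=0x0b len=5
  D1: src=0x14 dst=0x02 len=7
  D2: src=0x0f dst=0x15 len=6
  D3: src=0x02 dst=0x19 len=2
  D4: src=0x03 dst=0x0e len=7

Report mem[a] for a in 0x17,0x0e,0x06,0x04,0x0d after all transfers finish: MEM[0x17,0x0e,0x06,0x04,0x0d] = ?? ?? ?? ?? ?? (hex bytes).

  after D0: wrote 5B at 0x0b = 2278edb62d
  after D1: wrote 7B at 0x02 = 4f2278edb62dd9
  after D2: wrote 6B at 0x15 = 2d96ecb76a4f
  after D3: wrote 2B at 0x19 = 4f22
  after D4: wrote 7B at 0x0e = 2278edb62dd9eb
query mem[0x17]=0xec, mem[0x0e]=0x22, mem[0x06]=0xb6, mem[0x04]=0x78, mem[0x0d]=0xed

MEM[0x17,0x0e,0x06,0x04,0x0d] = ec 22 b6 78 ed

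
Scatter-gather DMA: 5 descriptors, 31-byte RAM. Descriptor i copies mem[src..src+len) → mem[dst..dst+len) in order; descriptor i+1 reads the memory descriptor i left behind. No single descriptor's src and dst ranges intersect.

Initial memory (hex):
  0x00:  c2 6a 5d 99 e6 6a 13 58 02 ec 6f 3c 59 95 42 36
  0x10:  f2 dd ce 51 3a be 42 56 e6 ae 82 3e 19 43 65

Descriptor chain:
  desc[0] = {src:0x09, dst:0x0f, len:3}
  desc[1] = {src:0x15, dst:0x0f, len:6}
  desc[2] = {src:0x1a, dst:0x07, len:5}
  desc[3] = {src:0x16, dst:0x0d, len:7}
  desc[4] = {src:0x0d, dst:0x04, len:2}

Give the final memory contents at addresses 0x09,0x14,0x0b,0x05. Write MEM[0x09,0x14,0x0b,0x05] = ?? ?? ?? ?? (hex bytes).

  after D0: wrote 3B at 0x0f = ec6f3c
  after D1: wrote 6B at 0x0f = be4256e6ae82
  after D2: wrote 5B at 0x07 = 823e194365
  after D3: wrote 7B at 0x0d = 4256e6ae823e19
  after D4: wrote 2B at 0x04 = 4256
query mem[0x09]=0x19, mem[0x14]=0x82, mem[0x0b]=0x65, mem[0x05]=0x56

MEM[0x09,0x14,0x0b,0x05] = 19 82 65 56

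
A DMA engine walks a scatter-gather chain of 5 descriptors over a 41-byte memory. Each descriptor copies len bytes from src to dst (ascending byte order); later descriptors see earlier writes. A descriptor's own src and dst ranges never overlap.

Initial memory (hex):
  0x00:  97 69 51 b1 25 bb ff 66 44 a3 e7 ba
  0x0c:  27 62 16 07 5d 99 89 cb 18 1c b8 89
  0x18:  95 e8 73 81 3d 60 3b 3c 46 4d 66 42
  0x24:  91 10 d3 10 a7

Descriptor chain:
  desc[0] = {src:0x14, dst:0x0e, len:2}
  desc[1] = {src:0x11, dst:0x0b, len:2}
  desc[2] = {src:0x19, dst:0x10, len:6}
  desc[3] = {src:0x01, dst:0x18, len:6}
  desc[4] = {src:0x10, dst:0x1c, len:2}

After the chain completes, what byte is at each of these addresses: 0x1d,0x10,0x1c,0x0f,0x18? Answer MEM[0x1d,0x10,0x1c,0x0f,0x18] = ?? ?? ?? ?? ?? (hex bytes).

MEM[0x1d,0x10,0x1c,0x0f,0x18] = 73 e8 e8 1c 69

#0 dst[0x0e+2] := {0x18,0x1c}
#1 dst[0x0b+2] := {0x99,0x89}
#2 dst[0x10+6] := {0xe8,0x73,0x81,0x3d,0x60,0x3b}
#3 dst[0x18+6] := {0x69,0x51,0xb1,0x25,0xbb,0xff}
#4 dst[0x1c+2] := {0xe8,0x73}
query mem[0x1d]=0x73, mem[0x10]=0xe8, mem[0x1c]=0xe8, mem[0x0f]=0x1c, mem[0x18]=0x69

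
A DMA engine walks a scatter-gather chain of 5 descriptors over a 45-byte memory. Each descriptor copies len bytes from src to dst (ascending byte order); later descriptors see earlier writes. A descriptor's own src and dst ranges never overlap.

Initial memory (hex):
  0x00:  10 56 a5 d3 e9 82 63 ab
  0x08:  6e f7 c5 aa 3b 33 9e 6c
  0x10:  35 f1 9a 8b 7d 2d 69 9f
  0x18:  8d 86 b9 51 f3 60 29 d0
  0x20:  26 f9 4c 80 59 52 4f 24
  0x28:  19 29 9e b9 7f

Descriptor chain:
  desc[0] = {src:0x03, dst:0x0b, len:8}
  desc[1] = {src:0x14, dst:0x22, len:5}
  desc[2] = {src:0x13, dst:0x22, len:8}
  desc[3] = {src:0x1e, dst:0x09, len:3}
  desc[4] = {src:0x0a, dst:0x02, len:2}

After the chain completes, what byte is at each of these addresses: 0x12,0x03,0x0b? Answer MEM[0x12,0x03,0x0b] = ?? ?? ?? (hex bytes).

#0 dst[0x0b+8] := {0xd3,0xe9,0x82,0x63,0xab,0x6e,0xf7,0xc5}
#1 dst[0x22+5] := {0x7d,0x2d,0x69,0x9f,0x8d}
#2 dst[0x22+8] := {0x8b,0x7d,0x2d,0x69,0x9f,0x8d,0x86,0xb9}
#3 dst[0x09+3] := {0x29,0xd0,0x26}
#4 dst[0x02+2] := {0xd0,0x26}
query mem[0x12]=0xc5, mem[0x03]=0x26, mem[0x0b]=0x26

MEM[0x12,0x03,0x0b] = c5 26 26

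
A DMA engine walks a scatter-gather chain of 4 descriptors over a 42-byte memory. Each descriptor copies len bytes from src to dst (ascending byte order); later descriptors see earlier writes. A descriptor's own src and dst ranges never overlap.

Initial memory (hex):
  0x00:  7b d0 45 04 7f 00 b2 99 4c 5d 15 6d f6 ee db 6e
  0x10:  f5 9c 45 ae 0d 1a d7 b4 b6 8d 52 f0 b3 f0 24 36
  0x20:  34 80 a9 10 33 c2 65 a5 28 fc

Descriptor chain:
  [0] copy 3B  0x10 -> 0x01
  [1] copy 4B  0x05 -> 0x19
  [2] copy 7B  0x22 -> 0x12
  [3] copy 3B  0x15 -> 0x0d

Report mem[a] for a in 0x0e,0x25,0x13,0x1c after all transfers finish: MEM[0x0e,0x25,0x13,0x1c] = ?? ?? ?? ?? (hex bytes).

MEM[0x0e,0x25,0x13,0x1c] = 65 c2 10 4c

#0 dst[0x01+3] := {0xf5,0x9c,0x45}
#1 dst[0x19+4] := {0x00,0xb2,0x99,0x4c}
#2 dst[0x12+7] := {0xa9,0x10,0x33,0xc2,0x65,0xa5,0x28}
#3 dst[0x0d+3] := {0xc2,0x65,0xa5}
query mem[0x0e]=0x65, mem[0x25]=0xc2, mem[0x13]=0x10, mem[0x1c]=0x4c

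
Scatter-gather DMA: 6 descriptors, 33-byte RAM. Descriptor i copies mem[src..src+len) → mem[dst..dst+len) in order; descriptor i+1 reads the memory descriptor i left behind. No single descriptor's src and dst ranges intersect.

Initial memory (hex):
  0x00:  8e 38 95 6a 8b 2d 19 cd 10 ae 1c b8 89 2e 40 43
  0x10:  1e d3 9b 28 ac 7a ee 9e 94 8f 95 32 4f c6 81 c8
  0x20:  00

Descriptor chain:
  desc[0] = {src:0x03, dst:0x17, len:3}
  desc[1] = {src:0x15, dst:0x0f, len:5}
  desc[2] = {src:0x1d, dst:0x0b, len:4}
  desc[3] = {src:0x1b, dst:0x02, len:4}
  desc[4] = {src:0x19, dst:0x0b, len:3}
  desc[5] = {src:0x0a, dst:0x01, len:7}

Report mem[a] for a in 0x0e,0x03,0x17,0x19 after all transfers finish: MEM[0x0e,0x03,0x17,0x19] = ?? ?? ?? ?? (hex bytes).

MEM[0x0e,0x03,0x17,0x19] = 00 95 6a 2d

[0] 0x03->0x17 len=3 : 6a 8b 2d
[1] 0x15->0x0f len=5 : 7a ee 6a 8b 2d
[2] 0x1d->0x0b len=4 : c6 81 c8 00
[3] 0x1b->0x02 len=4 : 32 4f c6 81
[4] 0x19->0x0b len=3 : 2d 95 32
[5] 0x0a->0x01 len=7 : 1c 2d 95 32 00 7a ee
query mem[0x0e]=0x00, mem[0x03]=0x95, mem[0x17]=0x6a, mem[0x19]=0x2d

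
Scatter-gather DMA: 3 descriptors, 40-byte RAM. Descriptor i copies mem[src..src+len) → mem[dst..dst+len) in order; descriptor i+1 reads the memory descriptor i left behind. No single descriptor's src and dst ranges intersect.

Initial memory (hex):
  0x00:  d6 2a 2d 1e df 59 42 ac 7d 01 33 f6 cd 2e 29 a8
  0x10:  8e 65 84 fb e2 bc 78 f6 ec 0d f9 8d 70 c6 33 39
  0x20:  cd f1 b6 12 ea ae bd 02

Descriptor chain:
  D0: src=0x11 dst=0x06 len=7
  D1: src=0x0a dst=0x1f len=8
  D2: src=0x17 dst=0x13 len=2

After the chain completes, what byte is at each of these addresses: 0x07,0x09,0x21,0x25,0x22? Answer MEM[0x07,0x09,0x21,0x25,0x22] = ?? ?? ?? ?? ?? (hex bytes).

  after D0: wrote 7B at 0x06 = 6584fbe2bc78f6
  after D1: wrote 8B at 0x1f = bc78f62e29a88e65
  after D2: wrote 2B at 0x13 = f6ec
query mem[0x07]=0x84, mem[0x09]=0xe2, mem[0x21]=0xf6, mem[0x25]=0x8e, mem[0x22]=0x2e

MEM[0x07,0x09,0x21,0x25,0x22] = 84 e2 f6 8e 2e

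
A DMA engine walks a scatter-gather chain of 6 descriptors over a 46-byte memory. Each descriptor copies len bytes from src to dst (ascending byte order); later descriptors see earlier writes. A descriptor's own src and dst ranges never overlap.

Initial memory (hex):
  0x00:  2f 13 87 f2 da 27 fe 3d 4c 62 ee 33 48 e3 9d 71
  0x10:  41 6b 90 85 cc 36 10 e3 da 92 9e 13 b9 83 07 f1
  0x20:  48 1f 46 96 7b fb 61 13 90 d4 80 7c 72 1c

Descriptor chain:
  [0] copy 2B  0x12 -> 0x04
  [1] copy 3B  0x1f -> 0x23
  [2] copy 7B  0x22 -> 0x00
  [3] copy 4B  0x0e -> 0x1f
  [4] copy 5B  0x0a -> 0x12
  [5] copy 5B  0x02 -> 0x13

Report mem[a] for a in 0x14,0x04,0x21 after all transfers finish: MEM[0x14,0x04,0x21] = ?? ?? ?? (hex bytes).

#0 dst[0x04+2] := {0x90,0x85}
#1 dst[0x23+3] := {0xf1,0x48,0x1f}
#2 dst[0x00+7] := {0x46,0xf1,0x48,0x1f,0x61,0x13,0x90}
#3 dst[0x1f+4] := {0x9d,0x71,0x41,0x6b}
#4 dst[0x12+5] := {0xee,0x33,0x48,0xe3,0x9d}
#5 dst[0x13+5] := {0x48,0x1f,0x61,0x13,0x90}
query mem[0x14]=0x1f, mem[0x04]=0x61, mem[0x21]=0x41

MEM[0x14,0x04,0x21] = 1f 61 41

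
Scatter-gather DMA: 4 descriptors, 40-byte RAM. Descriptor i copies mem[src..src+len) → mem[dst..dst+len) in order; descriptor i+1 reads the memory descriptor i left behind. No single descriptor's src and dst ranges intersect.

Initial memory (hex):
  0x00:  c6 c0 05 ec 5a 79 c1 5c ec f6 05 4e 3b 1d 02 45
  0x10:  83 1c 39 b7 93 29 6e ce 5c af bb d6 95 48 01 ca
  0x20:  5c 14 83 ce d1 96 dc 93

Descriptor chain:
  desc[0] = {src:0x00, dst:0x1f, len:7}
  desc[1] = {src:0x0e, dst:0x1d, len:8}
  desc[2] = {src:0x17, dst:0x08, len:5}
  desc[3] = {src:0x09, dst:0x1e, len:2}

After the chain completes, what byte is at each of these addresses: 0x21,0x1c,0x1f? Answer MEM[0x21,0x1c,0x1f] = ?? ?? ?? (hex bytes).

#0 dst[0x1f+7] := {0xc6,0xc0,0x05,0xec,0x5a,0x79,0xc1}
#1 dst[0x1d+8] := {0x02,0x45,0x83,0x1c,0x39,0xb7,0x93,0x29}
#2 dst[0x08+5] := {0xce,0x5c,0xaf,0xbb,0xd6}
#3 dst[0x1e+2] := {0x5c,0xaf}
query mem[0x21]=0x39, mem[0x1c]=0x95, mem[0x1f]=0xaf

MEM[0x21,0x1c,0x1f] = 39 95 af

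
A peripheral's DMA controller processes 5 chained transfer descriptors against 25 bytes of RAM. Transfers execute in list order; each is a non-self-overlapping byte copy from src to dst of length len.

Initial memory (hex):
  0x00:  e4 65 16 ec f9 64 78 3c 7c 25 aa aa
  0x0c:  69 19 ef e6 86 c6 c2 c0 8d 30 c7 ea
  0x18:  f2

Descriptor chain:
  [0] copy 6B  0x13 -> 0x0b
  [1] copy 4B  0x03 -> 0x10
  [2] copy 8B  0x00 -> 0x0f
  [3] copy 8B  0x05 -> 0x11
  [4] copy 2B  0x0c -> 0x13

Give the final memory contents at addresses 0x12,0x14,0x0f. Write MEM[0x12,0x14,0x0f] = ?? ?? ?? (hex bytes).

MEM[0x12,0x14,0x0f] = 78 30 e4

[0] 0x13->0x0b len=6 : c0 8d 30 c7 ea f2
[1] 0x03->0x10 len=4 : ec f9 64 78
[2] 0x00->0x0f len=8 : e4 65 16 ec f9 64 78 3c
[3] 0x05->0x11 len=8 : 64 78 3c 7c 25 aa c0 8d
[4] 0x0c->0x13 len=2 : 8d 30
query mem[0x12]=0x78, mem[0x14]=0x30, mem[0x0f]=0xe4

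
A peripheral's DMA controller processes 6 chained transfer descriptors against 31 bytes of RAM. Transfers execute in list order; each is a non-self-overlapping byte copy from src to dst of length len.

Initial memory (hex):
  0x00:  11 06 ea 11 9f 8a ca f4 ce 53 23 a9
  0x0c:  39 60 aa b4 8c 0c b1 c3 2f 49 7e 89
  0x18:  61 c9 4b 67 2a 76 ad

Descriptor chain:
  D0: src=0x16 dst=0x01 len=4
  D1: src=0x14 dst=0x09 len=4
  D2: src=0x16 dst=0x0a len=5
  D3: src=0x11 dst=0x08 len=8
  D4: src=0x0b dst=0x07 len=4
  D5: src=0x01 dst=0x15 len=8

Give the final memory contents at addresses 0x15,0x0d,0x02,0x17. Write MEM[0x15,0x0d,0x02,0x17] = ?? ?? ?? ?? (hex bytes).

MEM[0x15,0x0d,0x02,0x17] = 7e 7e 89 61

  after D0: wrote 4B at 0x01 = 7e8961c9
  after D1: wrote 4B at 0x09 = 2f497e89
  after D2: wrote 5B at 0x0a = 7e8961c94b
  after D3: wrote 8B at 0x08 = 0cb1c32f497e8961
  after D4: wrote 4B at 0x07 = 2f497e89
  after D5: wrote 8B at 0x15 = 7e8961c98aca2f49
query mem[0x15]=0x7e, mem[0x0d]=0x7e, mem[0x02]=0x89, mem[0x17]=0x61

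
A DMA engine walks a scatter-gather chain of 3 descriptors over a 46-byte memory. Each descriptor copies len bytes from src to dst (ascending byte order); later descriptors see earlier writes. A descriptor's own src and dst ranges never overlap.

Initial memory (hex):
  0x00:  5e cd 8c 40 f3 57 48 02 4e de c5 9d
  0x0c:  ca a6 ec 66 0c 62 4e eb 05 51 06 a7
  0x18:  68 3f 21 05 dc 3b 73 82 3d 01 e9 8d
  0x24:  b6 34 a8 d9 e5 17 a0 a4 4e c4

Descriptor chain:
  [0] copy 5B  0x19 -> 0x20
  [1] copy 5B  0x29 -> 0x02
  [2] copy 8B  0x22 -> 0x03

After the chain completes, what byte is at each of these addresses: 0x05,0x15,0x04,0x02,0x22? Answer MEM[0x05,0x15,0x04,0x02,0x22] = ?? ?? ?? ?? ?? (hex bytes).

[0] 0x19->0x20 len=5 : 3f 21 05 dc 3b
[1] 0x29->0x02 len=5 : 17 a0 a4 4e c4
[2] 0x22->0x03 len=8 : 05 dc 3b 34 a8 d9 e5 17
query mem[0x05]=0x3b, mem[0x15]=0x51, mem[0x04]=0xdc, mem[0x02]=0x17, mem[0x22]=0x05

MEM[0x05,0x15,0x04,0x02,0x22] = 3b 51 dc 17 05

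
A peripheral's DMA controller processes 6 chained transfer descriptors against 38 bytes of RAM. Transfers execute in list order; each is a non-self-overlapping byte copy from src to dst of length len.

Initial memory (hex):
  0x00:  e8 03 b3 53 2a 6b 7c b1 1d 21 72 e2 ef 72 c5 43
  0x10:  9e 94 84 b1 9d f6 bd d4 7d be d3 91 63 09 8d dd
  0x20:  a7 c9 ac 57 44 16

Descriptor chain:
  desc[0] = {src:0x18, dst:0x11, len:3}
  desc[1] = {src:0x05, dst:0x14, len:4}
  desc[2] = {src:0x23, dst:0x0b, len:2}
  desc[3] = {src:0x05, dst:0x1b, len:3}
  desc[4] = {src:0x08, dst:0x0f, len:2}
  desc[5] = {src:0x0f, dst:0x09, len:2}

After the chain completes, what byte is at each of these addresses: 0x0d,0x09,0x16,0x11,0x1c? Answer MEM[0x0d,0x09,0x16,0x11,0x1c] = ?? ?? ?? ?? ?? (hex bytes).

#0 dst[0x11+3] := {0x7d,0xbe,0xd3}
#1 dst[0x14+4] := {0x6b,0x7c,0xb1,0x1d}
#2 dst[0x0b+2] := {0x57,0x44}
#3 dst[0x1b+3] := {0x6b,0x7c,0xb1}
#4 dst[0x0f+2] := {0x1d,0x21}
#5 dst[0x09+2] := {0x1d,0x21}
query mem[0x0d]=0x72, mem[0x09]=0x1d, mem[0x16]=0xb1, mem[0x11]=0x7d, mem[0x1c]=0x7c

MEM[0x0d,0x09,0x16,0x11,0x1c] = 72 1d b1 7d 7c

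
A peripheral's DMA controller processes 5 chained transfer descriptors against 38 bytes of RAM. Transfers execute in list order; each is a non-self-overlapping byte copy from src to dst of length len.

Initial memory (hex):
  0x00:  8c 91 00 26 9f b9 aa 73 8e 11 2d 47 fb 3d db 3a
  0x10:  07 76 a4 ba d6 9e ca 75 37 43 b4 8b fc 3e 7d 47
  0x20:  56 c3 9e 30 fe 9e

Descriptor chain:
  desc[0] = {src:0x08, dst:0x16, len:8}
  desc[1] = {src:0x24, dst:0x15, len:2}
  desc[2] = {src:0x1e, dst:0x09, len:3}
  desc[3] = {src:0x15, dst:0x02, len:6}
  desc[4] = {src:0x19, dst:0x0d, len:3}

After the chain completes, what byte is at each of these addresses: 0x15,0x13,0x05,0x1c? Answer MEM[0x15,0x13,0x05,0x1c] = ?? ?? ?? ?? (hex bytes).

MEM[0x15,0x13,0x05,0x1c] = fe ba 2d db

  after D0: wrote 8B at 0x16 = 8e112d47fb3ddb3a
  after D1: wrote 2B at 0x15 = fe9e
  after D2: wrote 3B at 0x09 = 7d4756
  after D3: wrote 6B at 0x02 = fe9e112d47fb
  after D4: wrote 3B at 0x0d = 47fb3d
query mem[0x15]=0xfe, mem[0x13]=0xba, mem[0x05]=0x2d, mem[0x1c]=0xdb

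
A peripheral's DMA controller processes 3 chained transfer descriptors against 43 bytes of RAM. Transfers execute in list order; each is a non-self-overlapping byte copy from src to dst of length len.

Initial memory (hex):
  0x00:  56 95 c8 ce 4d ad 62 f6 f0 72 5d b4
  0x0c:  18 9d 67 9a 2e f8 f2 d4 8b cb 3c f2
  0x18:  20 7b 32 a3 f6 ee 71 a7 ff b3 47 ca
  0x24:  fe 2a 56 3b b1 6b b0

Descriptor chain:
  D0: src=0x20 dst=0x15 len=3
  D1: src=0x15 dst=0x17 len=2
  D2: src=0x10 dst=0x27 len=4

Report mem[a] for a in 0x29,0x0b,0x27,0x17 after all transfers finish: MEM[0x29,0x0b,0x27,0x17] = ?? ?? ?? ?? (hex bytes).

  after D0: wrote 3B at 0x15 = ffb347
  after D1: wrote 2B at 0x17 = ffb3
  after D2: wrote 4B at 0x27 = 2ef8f2d4
query mem[0x29]=0xf2, mem[0x0b]=0xb4, mem[0x27]=0x2e, mem[0x17]=0xff

MEM[0x29,0x0b,0x27,0x17] = f2 b4 2e ff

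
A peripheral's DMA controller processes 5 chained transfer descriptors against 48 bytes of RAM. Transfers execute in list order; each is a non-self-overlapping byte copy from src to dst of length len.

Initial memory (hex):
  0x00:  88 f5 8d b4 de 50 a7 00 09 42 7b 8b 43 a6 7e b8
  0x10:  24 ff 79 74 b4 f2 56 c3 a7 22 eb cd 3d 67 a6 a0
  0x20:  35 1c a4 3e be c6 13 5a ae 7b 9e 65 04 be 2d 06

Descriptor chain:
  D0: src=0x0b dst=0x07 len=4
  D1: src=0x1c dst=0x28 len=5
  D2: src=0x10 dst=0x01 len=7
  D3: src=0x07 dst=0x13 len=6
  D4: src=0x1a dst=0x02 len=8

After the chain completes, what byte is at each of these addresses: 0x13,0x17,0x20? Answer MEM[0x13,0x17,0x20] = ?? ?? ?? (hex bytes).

  after D0: wrote 4B at 0x07 = 8b43a67e
  after D1: wrote 5B at 0x28 = 3d67a6a035
  after D2: wrote 7B at 0x01 = 24ff7974b4f256
  after D3: wrote 6B at 0x13 = 5643a67e8b43
  after D4: wrote 8B at 0x02 = ebcd3d67a6a0351c
query mem[0x13]=0x56, mem[0x17]=0x8b, mem[0x20]=0x35

MEM[0x13,0x17,0x20] = 56 8b 35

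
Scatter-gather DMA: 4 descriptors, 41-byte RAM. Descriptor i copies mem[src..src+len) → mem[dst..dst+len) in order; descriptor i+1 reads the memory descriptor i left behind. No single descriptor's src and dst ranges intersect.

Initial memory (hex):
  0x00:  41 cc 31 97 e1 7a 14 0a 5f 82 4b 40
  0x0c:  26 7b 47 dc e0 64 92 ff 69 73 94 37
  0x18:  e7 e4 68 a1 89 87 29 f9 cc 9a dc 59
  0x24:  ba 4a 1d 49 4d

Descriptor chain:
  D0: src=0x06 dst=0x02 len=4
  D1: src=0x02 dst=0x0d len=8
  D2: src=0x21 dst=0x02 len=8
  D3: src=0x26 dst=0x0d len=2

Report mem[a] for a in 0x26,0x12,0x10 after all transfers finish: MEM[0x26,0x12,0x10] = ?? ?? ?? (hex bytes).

MEM[0x26,0x12,0x10] = 1d 0a 82

#0 dst[0x02+4] := {0x14,0x0a,0x5f,0x82}
#1 dst[0x0d+8] := {0x14,0x0a,0x5f,0x82,0x14,0x0a,0x5f,0x82}
#2 dst[0x02+8] := {0x9a,0xdc,0x59,0xba,0x4a,0x1d,0x49,0x4d}
#3 dst[0x0d+2] := {0x1d,0x49}
query mem[0x26]=0x1d, mem[0x12]=0x0a, mem[0x10]=0x82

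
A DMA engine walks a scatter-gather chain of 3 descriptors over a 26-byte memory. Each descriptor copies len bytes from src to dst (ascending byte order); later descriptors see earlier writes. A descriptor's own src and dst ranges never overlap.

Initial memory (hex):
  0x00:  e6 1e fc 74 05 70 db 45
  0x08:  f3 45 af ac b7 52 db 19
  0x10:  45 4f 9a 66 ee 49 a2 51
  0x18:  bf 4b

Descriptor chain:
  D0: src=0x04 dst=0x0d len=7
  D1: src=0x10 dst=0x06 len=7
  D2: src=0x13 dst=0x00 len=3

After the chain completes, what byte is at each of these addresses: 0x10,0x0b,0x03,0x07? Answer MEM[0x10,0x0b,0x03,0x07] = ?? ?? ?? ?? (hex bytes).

  after D0: wrote 7B at 0x0d = 0570db45f345af
  after D1: wrote 7B at 0x06 = 45f345afee49a2
  after D2: wrote 3B at 0x00 = afee49
query mem[0x10]=0x45, mem[0x0b]=0x49, mem[0x03]=0x74, mem[0x07]=0xf3

MEM[0x10,0x0b,0x03,0x07] = 45 49 74 f3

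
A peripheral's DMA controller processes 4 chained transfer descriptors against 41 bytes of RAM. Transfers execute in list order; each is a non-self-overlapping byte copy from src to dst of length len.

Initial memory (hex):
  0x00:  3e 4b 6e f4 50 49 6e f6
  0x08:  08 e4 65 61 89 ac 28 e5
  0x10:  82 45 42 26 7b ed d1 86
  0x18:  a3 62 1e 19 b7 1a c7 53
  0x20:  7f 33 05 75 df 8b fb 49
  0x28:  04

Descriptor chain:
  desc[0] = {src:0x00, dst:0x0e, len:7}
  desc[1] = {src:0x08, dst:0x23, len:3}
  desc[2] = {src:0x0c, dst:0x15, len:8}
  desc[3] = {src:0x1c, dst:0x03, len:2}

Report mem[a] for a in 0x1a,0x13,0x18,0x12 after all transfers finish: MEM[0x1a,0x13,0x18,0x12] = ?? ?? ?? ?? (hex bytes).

[0] 0x00->0x0e len=7 : 3e 4b 6e f4 50 49 6e
[1] 0x08->0x23 len=3 : 08 e4 65
[2] 0x0c->0x15 len=8 : 89 ac 3e 4b 6e f4 50 49
[3] 0x1c->0x03 len=2 : 49 1a
query mem[0x1a]=0xf4, mem[0x13]=0x49, mem[0x18]=0x4b, mem[0x12]=0x50

MEM[0x1a,0x13,0x18,0x12] = f4 49 4b 50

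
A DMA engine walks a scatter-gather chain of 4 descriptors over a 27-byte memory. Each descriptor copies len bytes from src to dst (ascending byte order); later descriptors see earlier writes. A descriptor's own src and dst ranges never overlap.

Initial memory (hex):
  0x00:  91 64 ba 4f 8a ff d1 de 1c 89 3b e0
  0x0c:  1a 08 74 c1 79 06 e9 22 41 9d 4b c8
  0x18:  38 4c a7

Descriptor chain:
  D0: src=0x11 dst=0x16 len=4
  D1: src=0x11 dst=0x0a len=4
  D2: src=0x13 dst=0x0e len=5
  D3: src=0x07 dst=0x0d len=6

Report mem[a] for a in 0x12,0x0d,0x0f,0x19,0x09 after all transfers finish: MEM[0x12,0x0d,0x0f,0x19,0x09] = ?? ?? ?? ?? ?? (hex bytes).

MEM[0x12,0x0d,0x0f,0x19,0x09] = 22 de 89 41 89

D0: mem[0x16..0x19] <- [06 e9 22 41]
D1: mem[0x0a..0x0d] <- [06 e9 22 41]
D2: mem[0x0e..0x12] <- [22 41 9d 06 e9]
D3: mem[0x0d..0x12] <- [de 1c 89 06 e9 22]
query mem[0x12]=0x22, mem[0x0d]=0xde, mem[0x0f]=0x89, mem[0x19]=0x41, mem[0x09]=0x89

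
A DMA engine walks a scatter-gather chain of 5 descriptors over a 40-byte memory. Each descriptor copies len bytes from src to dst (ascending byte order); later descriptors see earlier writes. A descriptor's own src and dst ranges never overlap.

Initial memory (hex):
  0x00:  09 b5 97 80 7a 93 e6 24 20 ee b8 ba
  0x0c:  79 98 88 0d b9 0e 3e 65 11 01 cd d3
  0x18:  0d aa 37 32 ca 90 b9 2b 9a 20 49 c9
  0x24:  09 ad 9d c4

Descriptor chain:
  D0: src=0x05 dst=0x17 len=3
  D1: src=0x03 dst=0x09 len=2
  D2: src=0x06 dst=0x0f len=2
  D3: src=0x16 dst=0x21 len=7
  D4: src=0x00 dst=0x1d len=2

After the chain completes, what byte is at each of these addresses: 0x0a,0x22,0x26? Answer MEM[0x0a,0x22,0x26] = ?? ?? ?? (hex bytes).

  after D0: wrote 3B at 0x17 = 93e624
  after D1: wrote 2B at 0x09 = 807a
  after D2: wrote 2B at 0x0f = e624
  after D3: wrote 7B at 0x21 = cd93e6243732ca
  after D4: wrote 2B at 0x1d = 09b5
query mem[0x0a]=0x7a, mem[0x22]=0x93, mem[0x26]=0x32

MEM[0x0a,0x22,0x26] = 7a 93 32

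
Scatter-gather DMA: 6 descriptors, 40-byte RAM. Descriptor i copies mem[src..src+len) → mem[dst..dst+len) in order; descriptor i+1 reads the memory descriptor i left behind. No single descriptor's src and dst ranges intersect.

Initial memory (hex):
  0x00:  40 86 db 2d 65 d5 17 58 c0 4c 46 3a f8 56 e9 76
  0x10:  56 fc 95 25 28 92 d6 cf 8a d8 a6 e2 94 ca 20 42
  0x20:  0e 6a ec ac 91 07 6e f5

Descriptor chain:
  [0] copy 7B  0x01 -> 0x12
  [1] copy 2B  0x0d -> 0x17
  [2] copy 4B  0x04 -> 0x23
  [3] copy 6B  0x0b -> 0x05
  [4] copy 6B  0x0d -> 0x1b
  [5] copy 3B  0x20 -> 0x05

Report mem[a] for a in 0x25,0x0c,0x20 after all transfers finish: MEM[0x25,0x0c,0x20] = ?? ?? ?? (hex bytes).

MEM[0x25,0x0c,0x20] = 17 f8 86

#0 dst[0x12+7] := {0x86,0xdb,0x2d,0x65,0xd5,0x17,0x58}
#1 dst[0x17+2] := {0x56,0xe9}
#2 dst[0x23+4] := {0x65,0xd5,0x17,0x58}
#3 dst[0x05+6] := {0x3a,0xf8,0x56,0xe9,0x76,0x56}
#4 dst[0x1b+6] := {0x56,0xe9,0x76,0x56,0xfc,0x86}
#5 dst[0x05+3] := {0x86,0x6a,0xec}
query mem[0x25]=0x17, mem[0x0c]=0xf8, mem[0x20]=0x86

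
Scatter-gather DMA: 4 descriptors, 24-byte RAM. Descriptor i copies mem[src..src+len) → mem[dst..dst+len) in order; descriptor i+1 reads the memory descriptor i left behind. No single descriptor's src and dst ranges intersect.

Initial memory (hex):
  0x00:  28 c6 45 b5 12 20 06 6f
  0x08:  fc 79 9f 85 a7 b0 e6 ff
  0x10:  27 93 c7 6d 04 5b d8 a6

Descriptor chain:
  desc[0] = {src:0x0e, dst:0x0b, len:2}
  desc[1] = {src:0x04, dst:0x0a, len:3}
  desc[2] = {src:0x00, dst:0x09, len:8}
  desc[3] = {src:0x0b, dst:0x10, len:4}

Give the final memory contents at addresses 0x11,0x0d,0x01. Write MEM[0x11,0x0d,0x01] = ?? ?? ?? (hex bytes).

MEM[0x11,0x0d,0x01] = b5 12 c6

#0 dst[0x0b+2] := {0xe6,0xff}
#1 dst[0x0a+3] := {0x12,0x20,0x06}
#2 dst[0x09+8] := {0x28,0xc6,0x45,0xb5,0x12,0x20,0x06,0x6f}
#3 dst[0x10+4] := {0x45,0xb5,0x12,0x20}
query mem[0x11]=0xb5, mem[0x0d]=0x12, mem[0x01]=0xc6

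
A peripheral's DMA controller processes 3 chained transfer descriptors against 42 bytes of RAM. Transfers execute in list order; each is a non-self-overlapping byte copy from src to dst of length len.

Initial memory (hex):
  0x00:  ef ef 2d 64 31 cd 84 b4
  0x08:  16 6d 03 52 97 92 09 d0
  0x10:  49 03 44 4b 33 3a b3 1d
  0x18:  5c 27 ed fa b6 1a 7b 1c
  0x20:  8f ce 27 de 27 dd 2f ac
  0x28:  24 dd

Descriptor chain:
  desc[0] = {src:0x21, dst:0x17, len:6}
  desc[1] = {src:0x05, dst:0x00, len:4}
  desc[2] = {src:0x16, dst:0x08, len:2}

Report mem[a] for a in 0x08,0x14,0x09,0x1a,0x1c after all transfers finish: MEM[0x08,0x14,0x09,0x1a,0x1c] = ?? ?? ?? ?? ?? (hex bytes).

D0: mem[0x17..0x1c] <- [ce 27 de 27 dd 2f]
D1: mem[0x00..0x03] <- [cd 84 b4 16]
D2: mem[0x08..0x09] <- [b3 ce]
query mem[0x08]=0xb3, mem[0x14]=0x33, mem[0x09]=0xce, mem[0x1a]=0x27, mem[0x1c]=0x2f

MEM[0x08,0x14,0x09,0x1a,0x1c] = b3 33 ce 27 2f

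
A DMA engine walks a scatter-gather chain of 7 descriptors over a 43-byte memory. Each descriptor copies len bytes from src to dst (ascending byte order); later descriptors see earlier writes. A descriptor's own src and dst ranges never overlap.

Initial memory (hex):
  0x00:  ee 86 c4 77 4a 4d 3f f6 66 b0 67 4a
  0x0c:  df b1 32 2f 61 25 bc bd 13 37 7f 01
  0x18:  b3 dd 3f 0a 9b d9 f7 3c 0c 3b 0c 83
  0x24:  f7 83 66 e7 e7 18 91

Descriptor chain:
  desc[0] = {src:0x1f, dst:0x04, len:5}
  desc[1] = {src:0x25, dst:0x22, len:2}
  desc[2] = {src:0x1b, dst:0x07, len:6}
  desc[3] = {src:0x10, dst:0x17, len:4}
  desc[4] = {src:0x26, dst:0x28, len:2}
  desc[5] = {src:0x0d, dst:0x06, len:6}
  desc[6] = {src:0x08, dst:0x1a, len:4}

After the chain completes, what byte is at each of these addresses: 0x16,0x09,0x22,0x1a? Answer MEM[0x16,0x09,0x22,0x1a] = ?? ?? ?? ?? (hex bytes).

MEM[0x16,0x09,0x22,0x1a] = 7f 61 83 2f

D0: mem[0x04..0x08] <- [3c 0c 3b 0c 83]
D1: mem[0x22..0x23] <- [83 66]
D2: mem[0x07..0x0c] <- [0a 9b d9 f7 3c 0c]
D3: mem[0x17..0x1a] <- [61 25 bc bd]
D4: mem[0x28..0x29] <- [66 e7]
D5: mem[0x06..0x0b] <- [b1 32 2f 61 25 bc]
D6: mem[0x1a..0x1d] <- [2f 61 25 bc]
query mem[0x16]=0x7f, mem[0x09]=0x61, mem[0x22]=0x83, mem[0x1a]=0x2f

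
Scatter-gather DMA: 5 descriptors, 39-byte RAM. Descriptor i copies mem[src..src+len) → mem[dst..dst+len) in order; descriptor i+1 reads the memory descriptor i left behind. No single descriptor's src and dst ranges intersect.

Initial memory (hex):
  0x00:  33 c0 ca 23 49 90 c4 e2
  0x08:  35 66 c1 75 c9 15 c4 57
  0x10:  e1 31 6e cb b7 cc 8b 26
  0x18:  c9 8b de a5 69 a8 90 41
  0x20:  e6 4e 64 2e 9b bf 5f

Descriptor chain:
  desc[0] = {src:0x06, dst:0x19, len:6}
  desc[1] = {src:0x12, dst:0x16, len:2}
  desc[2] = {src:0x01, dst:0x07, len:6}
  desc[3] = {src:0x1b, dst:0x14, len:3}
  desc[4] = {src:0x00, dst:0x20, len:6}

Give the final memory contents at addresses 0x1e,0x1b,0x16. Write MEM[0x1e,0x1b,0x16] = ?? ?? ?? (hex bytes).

MEM[0x1e,0x1b,0x16] = 75 35 c1

D0: mem[0x19..0x1e] <- [c4 e2 35 66 c1 75]
D1: mem[0x16..0x17] <- [6e cb]
D2: mem[0x07..0x0c] <- [c0 ca 23 49 90 c4]
D3: mem[0x14..0x16] <- [35 66 c1]
D4: mem[0x20..0x25] <- [33 c0 ca 23 49 90]
query mem[0x1e]=0x75, mem[0x1b]=0x35, mem[0x16]=0xc1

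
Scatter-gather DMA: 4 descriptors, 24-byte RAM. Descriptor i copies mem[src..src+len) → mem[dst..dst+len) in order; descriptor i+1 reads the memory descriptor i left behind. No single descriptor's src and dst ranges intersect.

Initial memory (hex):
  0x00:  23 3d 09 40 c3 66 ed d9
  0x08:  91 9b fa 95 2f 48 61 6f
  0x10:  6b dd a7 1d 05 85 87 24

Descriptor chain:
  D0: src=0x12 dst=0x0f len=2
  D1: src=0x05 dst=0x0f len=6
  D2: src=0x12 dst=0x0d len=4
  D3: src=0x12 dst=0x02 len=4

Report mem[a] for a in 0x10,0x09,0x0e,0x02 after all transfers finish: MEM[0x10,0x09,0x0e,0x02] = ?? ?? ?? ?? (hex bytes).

MEM[0x10,0x09,0x0e,0x02] = 85 9b 9b 91

[0] 0x12->0x0f len=2 : a7 1d
[1] 0x05->0x0f len=6 : 66 ed d9 91 9b fa
[2] 0x12->0x0d len=4 : 91 9b fa 85
[3] 0x12->0x02 len=4 : 91 9b fa 85
query mem[0x10]=0x85, mem[0x09]=0x9b, mem[0x0e]=0x9b, mem[0x02]=0x91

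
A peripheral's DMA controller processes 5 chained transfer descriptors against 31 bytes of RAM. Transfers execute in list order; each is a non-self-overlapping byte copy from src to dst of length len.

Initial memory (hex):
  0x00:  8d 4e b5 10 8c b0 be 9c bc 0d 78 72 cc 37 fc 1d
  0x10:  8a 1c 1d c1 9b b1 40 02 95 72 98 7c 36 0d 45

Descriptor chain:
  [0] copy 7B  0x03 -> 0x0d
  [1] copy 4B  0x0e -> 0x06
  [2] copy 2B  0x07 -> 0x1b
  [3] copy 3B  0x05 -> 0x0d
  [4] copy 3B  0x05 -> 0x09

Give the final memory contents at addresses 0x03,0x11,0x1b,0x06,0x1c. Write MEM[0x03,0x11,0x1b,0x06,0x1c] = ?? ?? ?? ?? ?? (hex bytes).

  after D0: wrote 7B at 0x0d = 108cb0be9cbc0d
  after D1: wrote 4B at 0x06 = 8cb0be9c
  after D2: wrote 2B at 0x1b = b0be
  after D3: wrote 3B at 0x0d = b08cb0
  after D4: wrote 3B at 0x09 = b08cb0
query mem[0x03]=0x10, mem[0x11]=0x9c, mem[0x1b]=0xb0, mem[0x06]=0x8c, mem[0x1c]=0xbe

MEM[0x03,0x11,0x1b,0x06,0x1c] = 10 9c b0 8c be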